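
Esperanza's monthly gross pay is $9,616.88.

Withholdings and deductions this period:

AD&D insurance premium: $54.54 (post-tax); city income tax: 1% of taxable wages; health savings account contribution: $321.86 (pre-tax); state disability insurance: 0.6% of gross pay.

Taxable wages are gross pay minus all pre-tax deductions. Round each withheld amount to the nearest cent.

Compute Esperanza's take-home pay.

$9,089.83

Health savings account contribution: $321.86
Taxable wages = $9,616.88 − $321.86 = $9,295.02
City income tax: $9,295.02 × 0.01 = $92.95
State disability insurance: $9,616.88 × 0.006 = $57.70
AD&D insurance premium: $54.54
Total deductions = $321.86 + $92.95 + $57.70 + $54.54 = $527.05
Net pay = $9,616.88 − $527.05 = $9,089.83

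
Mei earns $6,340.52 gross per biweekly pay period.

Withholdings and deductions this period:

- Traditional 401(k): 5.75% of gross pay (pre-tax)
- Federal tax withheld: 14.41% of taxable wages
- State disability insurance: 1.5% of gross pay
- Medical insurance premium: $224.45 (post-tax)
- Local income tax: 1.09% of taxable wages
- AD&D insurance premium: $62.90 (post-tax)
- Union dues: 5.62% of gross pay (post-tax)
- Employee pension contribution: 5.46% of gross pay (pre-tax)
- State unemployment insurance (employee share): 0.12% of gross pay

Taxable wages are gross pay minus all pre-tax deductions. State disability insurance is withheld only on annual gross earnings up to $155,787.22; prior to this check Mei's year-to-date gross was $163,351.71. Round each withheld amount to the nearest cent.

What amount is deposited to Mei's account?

Employee pension contribution: $6,340.52 × 0.0546 = $346.19
Traditional 401(k): $6,340.52 × 0.0575 = $364.58
Pre-tax total = $346.19 + $364.58 = $710.77
Taxable wages = $6,340.52 − $710.77 = $5,629.75
Local income tax: $5,629.75 × 0.0109 = $61.36
Federal tax withheld: $5,629.75 × 0.1441 = $811.25
State unemployment insurance (employee share): $6,340.52 × 0.0012 = $7.61
State disability insurance: annual cap $155,787.22 already reached (YTD $163,351.71), so $0.00
Medical insurance premium: $224.45
AD&D insurance premium: $62.90
Union dues: $6,340.52 × 0.0562 = $356.34
Total deductions = $346.19 + $364.58 + $61.36 + $811.25 + $7.61 + $0.00 + $224.45 + $62.90 + $356.34 = $2,234.68
Net pay = $6,340.52 − $2,234.68 = $4,105.84

$4,105.84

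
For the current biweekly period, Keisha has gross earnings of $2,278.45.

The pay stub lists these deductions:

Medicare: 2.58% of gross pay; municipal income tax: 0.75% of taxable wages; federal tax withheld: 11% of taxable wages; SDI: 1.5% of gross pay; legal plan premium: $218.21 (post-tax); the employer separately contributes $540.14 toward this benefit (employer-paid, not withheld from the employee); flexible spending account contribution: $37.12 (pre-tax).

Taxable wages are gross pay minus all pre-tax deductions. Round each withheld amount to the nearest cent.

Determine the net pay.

$1,666.80

Flexible spending account contribution: $37.12
Taxable wages = $2,278.45 − $37.12 = $2,241.33
Municipal income tax: $2,241.33 × 0.0075 = $16.81
Federal tax withheld: $2,241.33 × 0.11 = $246.55
Medicare: $2,278.45 × 0.0258 = $58.78
SDI: $2,278.45 × 0.015 = $34.18
Legal plan premium: $218.21
(Employer's $540.14 toward legal plan premium is not withheld from the employee.)
Total deductions = $37.12 + $16.81 + $246.55 + $58.78 + $34.18 + $218.21 = $611.65
Net pay = $2,278.45 − $611.65 = $1,666.80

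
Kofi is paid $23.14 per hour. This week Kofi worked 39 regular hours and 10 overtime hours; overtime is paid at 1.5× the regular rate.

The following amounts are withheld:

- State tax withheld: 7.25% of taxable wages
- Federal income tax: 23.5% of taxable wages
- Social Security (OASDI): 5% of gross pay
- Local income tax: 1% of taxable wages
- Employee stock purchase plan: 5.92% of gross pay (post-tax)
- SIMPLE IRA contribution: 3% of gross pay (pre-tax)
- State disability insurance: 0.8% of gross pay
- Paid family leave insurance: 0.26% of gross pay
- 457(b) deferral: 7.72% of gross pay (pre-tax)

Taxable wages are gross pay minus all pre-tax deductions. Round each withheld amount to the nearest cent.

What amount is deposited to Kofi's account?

Regular pay: 39 × $23.14 = $902.46
Overtime pay: 10 × $23.14 × 1.5 = $347.10
Gross pay = $902.46 + $347.10 = $1,249.56
457(b) deferral: $1,249.56 × 0.0772 = $96.47
SIMPLE IRA contribution: $1,249.56 × 0.03 = $37.49
Pre-tax total = $96.47 + $37.49 = $133.96
Taxable wages = $1,249.56 − $133.96 = $1,115.60
Federal income tax: $1,115.60 × 0.235 = $262.17
State tax withheld: $1,115.60 × 0.0725 = $80.88
Local income tax: $1,115.60 × 0.01 = $11.16
Social Security (OASDI): $1,249.56 × 0.05 = $62.48
Paid family leave insurance: $1,249.56 × 0.0026 = $3.25
State disability insurance: $1,249.56 × 0.008 = $10.00
Employee stock purchase plan: $1,249.56 × 0.0592 = $73.97
Total deductions = $96.47 + $37.49 + $262.17 + $80.88 + $11.16 + $62.48 + $3.25 + $10.00 + $73.97 = $637.87
Net pay = $1,249.56 − $637.87 = $611.69

$611.69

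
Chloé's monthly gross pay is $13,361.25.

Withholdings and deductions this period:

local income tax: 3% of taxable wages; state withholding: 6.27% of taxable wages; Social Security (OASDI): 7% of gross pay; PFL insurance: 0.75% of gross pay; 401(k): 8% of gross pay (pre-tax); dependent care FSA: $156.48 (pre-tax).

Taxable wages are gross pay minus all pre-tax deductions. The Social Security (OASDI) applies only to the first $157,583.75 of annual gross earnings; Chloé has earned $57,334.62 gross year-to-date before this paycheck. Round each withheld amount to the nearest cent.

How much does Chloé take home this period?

$9,975.37

401(k): $13,361.25 × 0.08 = $1,068.90
Dependent care FSA: $156.48
Pre-tax total = $1,068.90 + $156.48 = $1,225.38
Taxable wages = $13,361.25 − $1,225.38 = $12,135.87
Local income tax: $12,135.87 × 0.03 = $364.08
State withholding: $12,135.87 × 0.0627 = $760.92
Social Security (OASDI): cap not yet reached, full $13,361.25 is subject → $13,361.25 × 0.07 = $935.29
PFL insurance: $13,361.25 × 0.0075 = $100.21
Total deductions = $1,068.90 + $156.48 + $364.08 + $760.92 + $935.29 + $100.21 = $3,385.88
Net pay = $13,361.25 − $3,385.88 = $9,975.37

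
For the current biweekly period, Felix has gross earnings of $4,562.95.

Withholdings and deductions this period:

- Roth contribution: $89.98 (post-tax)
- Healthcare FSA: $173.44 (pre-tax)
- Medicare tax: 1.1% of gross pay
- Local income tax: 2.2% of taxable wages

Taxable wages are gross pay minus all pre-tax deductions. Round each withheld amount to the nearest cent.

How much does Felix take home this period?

$4,152.77

Healthcare FSA: $173.44
Taxable wages = $4,562.95 − $173.44 = $4,389.51
Local income tax: $4,389.51 × 0.022 = $96.57
Medicare tax: $4,562.95 × 0.011 = $50.19
Roth contribution: $89.98
Total deductions = $173.44 + $96.57 + $50.19 + $89.98 = $410.18
Net pay = $4,562.95 − $410.18 = $4,152.77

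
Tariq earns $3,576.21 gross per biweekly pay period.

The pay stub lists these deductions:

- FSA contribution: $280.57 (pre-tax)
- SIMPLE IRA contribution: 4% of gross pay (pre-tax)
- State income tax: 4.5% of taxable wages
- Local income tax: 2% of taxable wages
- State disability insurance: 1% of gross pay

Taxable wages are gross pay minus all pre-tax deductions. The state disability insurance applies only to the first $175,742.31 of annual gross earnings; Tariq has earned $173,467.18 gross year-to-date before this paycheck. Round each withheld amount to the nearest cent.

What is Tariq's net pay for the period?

$2,924.92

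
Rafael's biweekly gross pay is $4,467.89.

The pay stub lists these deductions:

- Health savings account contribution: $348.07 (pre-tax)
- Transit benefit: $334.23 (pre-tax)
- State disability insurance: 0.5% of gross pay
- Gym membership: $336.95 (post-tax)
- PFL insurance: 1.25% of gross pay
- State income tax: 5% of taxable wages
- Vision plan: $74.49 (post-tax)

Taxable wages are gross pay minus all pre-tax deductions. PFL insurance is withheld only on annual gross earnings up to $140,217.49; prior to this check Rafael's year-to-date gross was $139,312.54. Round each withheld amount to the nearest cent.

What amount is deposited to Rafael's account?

$3,151.22

Transit benefit: $334.23
Health savings account contribution: $348.07
Pre-tax total = $334.23 + $348.07 = $682.30
Taxable wages = $4,467.89 − $682.30 = $3,785.59
State income tax: $3,785.59 × 0.05 = $189.28
PFL insurance: only $140,217.49 − $139,312.54 = $904.95 of this check is subject → $904.95 × 0.0125 = $11.31
State disability insurance: $4,467.89 × 0.005 = $22.34
Gym membership: $336.95
Vision plan: $74.49
Total deductions = $334.23 + $348.07 + $189.28 + $11.31 + $22.34 + $336.95 + $74.49 = $1,316.67
Net pay = $4,467.89 − $1,316.67 = $3,151.22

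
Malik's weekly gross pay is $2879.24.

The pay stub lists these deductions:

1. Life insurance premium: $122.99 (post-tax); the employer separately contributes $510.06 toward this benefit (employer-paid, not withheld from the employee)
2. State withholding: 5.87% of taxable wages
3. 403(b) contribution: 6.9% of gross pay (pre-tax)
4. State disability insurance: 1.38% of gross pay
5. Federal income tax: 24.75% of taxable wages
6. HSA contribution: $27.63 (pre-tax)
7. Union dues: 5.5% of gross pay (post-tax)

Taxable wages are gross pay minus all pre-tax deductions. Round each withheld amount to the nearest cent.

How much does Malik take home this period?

$1519.53

403(b) contribution: $2879.24 × 0.069 = $198.67
HSA contribution: $27.63
Pre-tax total = $198.67 + $27.63 = $226.30
Taxable wages = $2879.24 − $226.30 = $2652.94
State withholding: $2652.94 × 0.0587 = $155.73
Federal income tax: $2652.94 × 0.2475 = $656.60
State disability insurance: $2879.24 × 0.0138 = $39.73
Union dues: $2879.24 × 0.055 = $158.36
Life insurance premium: $122.99
(Employer's $510.06 toward life insurance premium is not withheld from the employee.)
Total deductions = $198.67 + $27.63 + $155.73 + $656.60 + $39.73 + $158.36 + $122.99 = $1359.71
Net pay = $2879.24 − $1359.71 = $1519.53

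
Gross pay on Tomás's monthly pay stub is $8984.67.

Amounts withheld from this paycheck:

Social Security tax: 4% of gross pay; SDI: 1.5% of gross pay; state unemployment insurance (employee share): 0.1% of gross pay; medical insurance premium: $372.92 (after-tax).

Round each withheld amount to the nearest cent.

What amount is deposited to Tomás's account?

State unemployment insurance (employee share): $8984.67 × 0.001 = $8.98
Social Security tax: $8984.67 × 0.04 = $359.39
SDI: $8984.67 × 0.015 = $134.77
Medical insurance premium: $372.92
Total deductions = $8.98 + $359.39 + $134.77 + $372.92 = $876.06
Net pay = $8984.67 − $876.06 = $8108.61

$8108.61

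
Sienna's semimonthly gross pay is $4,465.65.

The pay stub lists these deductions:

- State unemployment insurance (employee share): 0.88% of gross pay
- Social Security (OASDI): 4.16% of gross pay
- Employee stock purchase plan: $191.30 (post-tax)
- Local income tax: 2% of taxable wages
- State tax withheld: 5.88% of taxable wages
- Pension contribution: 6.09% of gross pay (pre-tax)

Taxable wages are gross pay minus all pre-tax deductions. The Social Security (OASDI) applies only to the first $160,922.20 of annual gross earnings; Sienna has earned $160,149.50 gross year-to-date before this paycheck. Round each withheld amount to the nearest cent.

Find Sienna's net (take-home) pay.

Pension contribution: $4,465.65 × 0.0609 = $271.96
Taxable wages = $4,465.65 − $271.96 = $4,193.69
State tax withheld: $4,193.69 × 0.0588 = $246.59
Local income tax: $4,193.69 × 0.02 = $83.87
Social Security (OASDI): only $160,922.20 − $160,149.50 = $772.70 of this check is subject → $772.70 × 0.0416 = $32.14
State unemployment insurance (employee share): $4,465.65 × 0.0088 = $39.30
Employee stock purchase plan: $191.30
Total deductions = $271.96 + $246.59 + $83.87 + $32.14 + $39.30 + $191.30 = $865.16
Net pay = $4,465.65 − $865.16 = $3,600.49

$3,600.49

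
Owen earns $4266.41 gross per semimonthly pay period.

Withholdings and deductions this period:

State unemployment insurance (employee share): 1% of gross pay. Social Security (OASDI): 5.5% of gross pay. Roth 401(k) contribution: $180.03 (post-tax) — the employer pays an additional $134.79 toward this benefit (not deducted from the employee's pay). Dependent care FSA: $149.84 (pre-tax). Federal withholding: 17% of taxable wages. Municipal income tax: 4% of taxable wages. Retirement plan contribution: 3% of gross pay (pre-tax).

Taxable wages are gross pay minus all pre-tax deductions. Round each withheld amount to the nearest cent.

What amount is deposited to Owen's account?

$2693.64

Dependent care FSA: $149.84
Retirement plan contribution: $4266.41 × 0.03 = $127.99
Pre-tax total = $149.84 + $127.99 = $277.83
Taxable wages = $4266.41 − $277.83 = $3988.58
Municipal income tax: $3988.58 × 0.04 = $159.54
Federal withholding: $3988.58 × 0.17 = $678.06
Social Security (OASDI): $4266.41 × 0.055 = $234.65
State unemployment insurance (employee share): $4266.41 × 0.01 = $42.66
Roth 401(k) contribution: $180.03
(Employer's $134.79 toward Roth 401(k) contribution is not withheld from the employee.)
Total deductions = $149.84 + $127.99 + $159.54 + $678.06 + $234.65 + $42.66 + $180.03 = $1572.77
Net pay = $4266.41 − $1572.77 = $2693.64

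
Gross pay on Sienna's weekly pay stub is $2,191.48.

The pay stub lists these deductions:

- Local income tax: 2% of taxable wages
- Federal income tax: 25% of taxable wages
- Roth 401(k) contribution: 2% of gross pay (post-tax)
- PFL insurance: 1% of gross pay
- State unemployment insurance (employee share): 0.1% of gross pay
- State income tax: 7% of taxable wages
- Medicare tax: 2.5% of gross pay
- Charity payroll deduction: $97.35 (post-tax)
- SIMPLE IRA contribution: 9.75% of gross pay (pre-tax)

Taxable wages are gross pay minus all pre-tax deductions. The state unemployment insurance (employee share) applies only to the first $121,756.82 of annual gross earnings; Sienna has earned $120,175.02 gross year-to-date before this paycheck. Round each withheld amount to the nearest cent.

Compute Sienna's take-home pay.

SIMPLE IRA contribution: $2,191.48 × 0.0975 = $213.67
Taxable wages = $2,191.48 − $213.67 = $1,977.81
Local income tax: $1,977.81 × 0.02 = $39.56
Federal income tax: $1,977.81 × 0.25 = $494.45
State income tax: $1,977.81 × 0.07 = $138.45
Medicare tax: $2,191.48 × 0.025 = $54.79
State unemployment insurance (employee share): only $121,756.82 − $120,175.02 = $1,581.80 of this check is subject → $1,581.80 × 0.001 = $1.58
PFL insurance: $2,191.48 × 0.01 = $21.91
Charity payroll deduction: $97.35
Roth 401(k) contribution: $2,191.48 × 0.02 = $43.83
Total deductions = $213.67 + $39.56 + $494.45 + $138.45 + $54.79 + $1.58 + $21.91 + $97.35 + $43.83 = $1,105.59
Net pay = $2,191.48 − $1,105.59 = $1,085.89

$1,085.89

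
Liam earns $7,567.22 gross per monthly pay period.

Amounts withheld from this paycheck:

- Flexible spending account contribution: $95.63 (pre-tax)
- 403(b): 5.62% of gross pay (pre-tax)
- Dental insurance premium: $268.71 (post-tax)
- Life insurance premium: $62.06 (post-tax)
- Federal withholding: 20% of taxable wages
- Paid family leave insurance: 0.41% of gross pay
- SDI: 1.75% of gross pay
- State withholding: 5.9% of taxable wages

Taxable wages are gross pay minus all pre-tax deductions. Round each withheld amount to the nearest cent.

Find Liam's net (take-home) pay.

$4,727.09

403(b): $7,567.22 × 0.0562 = $425.28
Flexible spending account contribution: $95.63
Pre-tax total = $425.28 + $95.63 = $520.91
Taxable wages = $7,567.22 − $520.91 = $7,046.31
Federal withholding: $7,046.31 × 0.2 = $1,409.26
State withholding: $7,046.31 × 0.059 = $415.73
SDI: $7,567.22 × 0.0175 = $132.43
Paid family leave insurance: $7,567.22 × 0.0041 = $31.03
Dental insurance premium: $268.71
Life insurance premium: $62.06
Total deductions = $425.28 + $95.63 + $1,409.26 + $415.73 + $132.43 + $31.03 + $268.71 + $62.06 = $2,840.13
Net pay = $7,567.22 − $2,840.13 = $4,727.09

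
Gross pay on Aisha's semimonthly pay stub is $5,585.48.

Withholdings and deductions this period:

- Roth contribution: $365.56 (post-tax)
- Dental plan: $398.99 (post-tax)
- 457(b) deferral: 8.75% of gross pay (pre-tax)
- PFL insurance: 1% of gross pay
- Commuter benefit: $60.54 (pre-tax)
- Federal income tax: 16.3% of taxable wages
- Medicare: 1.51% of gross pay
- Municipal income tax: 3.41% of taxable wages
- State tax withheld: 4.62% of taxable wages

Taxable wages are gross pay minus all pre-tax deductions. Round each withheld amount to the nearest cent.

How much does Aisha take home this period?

Commuter benefit: $60.54
457(b) deferral: $5,585.48 × 0.0875 = $488.73
Pre-tax total = $60.54 + $488.73 = $549.27
Taxable wages = $5,585.48 − $549.27 = $5,036.21
Municipal income tax: $5,036.21 × 0.0341 = $171.73
State tax withheld: $5,036.21 × 0.0462 = $232.67
Federal income tax: $5,036.21 × 0.163 = $820.90
PFL insurance: $5,585.48 × 0.01 = $55.85
Medicare: $5,585.48 × 0.0151 = $84.34
Dental plan: $398.99
Roth contribution: $365.56
Total deductions = $60.54 + $488.73 + $171.73 + $232.67 + $820.90 + $55.85 + $84.34 + $398.99 + $365.56 = $2,679.31
Net pay = $5,585.48 − $2,679.31 = $2,906.17

$2,906.17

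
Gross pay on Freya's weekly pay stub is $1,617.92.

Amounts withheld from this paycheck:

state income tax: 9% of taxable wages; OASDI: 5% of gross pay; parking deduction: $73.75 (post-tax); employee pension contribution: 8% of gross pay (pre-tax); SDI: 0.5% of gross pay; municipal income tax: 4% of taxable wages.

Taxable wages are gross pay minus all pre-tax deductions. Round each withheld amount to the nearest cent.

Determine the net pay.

Employee pension contribution: $1,617.92 × 0.08 = $129.43
Taxable wages = $1,617.92 − $129.43 = $1,488.49
State income tax: $1,488.49 × 0.09 = $133.96
Municipal income tax: $1,488.49 × 0.04 = $59.54
SDI: $1,617.92 × 0.005 = $8.09
OASDI: $1,617.92 × 0.05 = $80.90
Parking deduction: $73.75
Total deductions = $129.43 + $133.96 + $59.54 + $8.09 + $80.90 + $73.75 = $485.67
Net pay = $1,617.92 − $485.67 = $1,132.25

$1,132.25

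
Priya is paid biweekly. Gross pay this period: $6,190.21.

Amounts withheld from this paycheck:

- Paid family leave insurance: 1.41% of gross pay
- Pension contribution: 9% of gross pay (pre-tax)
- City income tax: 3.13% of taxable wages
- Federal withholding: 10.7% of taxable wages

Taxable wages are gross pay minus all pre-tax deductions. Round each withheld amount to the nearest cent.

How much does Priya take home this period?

$4,766.75

Pension contribution: $6,190.21 × 0.09 = $557.12
Taxable wages = $6,190.21 − $557.12 = $5,633.09
City income tax: $5,633.09 × 0.0313 = $176.32
Federal withholding: $5,633.09 × 0.107 = $602.74
Paid family leave insurance: $6,190.21 × 0.0141 = $87.28
Total deductions = $557.12 + $176.32 + $602.74 + $87.28 = $1,423.46
Net pay = $6,190.21 − $1,423.46 = $4,766.75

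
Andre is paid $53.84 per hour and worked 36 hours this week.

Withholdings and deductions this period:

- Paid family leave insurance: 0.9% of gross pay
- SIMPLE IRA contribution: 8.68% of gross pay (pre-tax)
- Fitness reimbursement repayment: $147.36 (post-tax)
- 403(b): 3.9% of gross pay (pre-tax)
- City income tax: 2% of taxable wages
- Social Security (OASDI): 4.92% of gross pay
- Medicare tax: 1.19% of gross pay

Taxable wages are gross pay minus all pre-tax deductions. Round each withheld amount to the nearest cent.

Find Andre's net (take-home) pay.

$1,377.29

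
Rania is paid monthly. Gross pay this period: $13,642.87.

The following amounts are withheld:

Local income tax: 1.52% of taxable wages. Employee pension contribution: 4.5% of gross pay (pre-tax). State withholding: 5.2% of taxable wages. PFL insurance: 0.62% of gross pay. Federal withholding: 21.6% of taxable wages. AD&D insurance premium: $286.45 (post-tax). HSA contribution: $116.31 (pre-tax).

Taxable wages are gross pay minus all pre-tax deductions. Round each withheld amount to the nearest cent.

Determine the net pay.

Employee pension contribution: $13,642.87 × 0.045 = $613.93
HSA contribution: $116.31
Pre-tax total = $613.93 + $116.31 = $730.24
Taxable wages = $13,642.87 − $730.24 = $12,912.63
State withholding: $12,912.63 × 0.052 = $671.46
Local income tax: $12,912.63 × 0.0152 = $196.27
Federal withholding: $12,912.63 × 0.216 = $2,789.13
PFL insurance: $13,642.87 × 0.0062 = $84.59
AD&D insurance premium: $286.45
Total deductions = $613.93 + $116.31 + $671.46 + $196.27 + $2,789.13 + $84.59 + $286.45 = $4,758.14
Net pay = $13,642.87 − $4,758.14 = $8,884.73

$8,884.73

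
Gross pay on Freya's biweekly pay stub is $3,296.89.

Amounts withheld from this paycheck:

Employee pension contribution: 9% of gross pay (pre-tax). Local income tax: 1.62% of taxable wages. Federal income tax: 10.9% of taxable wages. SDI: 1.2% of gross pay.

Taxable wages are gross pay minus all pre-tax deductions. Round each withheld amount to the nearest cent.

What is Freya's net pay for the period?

Employee pension contribution: $3,296.89 × 0.09 = $296.72
Taxable wages = $3,296.89 − $296.72 = $3,000.17
Federal income tax: $3,000.17 × 0.109 = $327.02
Local income tax: $3,000.17 × 0.0162 = $48.60
SDI: $3,296.89 × 0.012 = $39.56
Total deductions = $296.72 + $327.02 + $48.60 + $39.56 = $711.90
Net pay = $3,296.89 − $711.90 = $2,584.99

$2,584.99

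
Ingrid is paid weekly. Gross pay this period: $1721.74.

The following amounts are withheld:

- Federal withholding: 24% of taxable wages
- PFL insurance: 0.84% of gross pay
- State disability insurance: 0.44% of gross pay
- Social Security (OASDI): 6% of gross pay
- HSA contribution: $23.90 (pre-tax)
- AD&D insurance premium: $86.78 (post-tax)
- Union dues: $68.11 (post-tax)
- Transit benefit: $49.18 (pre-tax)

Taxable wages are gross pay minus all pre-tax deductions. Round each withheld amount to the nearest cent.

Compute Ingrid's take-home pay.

HSA contribution: $23.90
Transit benefit: $49.18
Pre-tax total = $23.90 + $49.18 = $73.08
Taxable wages = $1721.74 − $73.08 = $1648.66
Federal withholding: $1648.66 × 0.24 = $395.68
PFL insurance: $1721.74 × 0.0084 = $14.46
Social Security (OASDI): $1721.74 × 0.06 = $103.30
State disability insurance: $1721.74 × 0.0044 = $7.58
Union dues: $68.11
AD&D insurance premium: $86.78
Total deductions = $23.90 + $49.18 + $395.68 + $14.46 + $103.30 + $7.58 + $68.11 + $86.78 = $748.99
Net pay = $1721.74 − $748.99 = $972.75

$972.75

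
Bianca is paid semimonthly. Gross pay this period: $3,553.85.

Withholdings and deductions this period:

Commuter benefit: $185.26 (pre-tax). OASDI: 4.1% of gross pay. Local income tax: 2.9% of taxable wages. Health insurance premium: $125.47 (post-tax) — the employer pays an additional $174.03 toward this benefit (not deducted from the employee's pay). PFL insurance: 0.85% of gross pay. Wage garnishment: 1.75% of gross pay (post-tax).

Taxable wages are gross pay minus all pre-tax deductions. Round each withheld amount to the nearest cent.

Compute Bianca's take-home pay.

Commuter benefit: $185.26
Taxable wages = $3,553.85 − $185.26 = $3,368.59
Local income tax: $3,368.59 × 0.029 = $97.69
OASDI: $3,553.85 × 0.041 = $145.71
PFL insurance: $3,553.85 × 0.0085 = $30.21
Wage garnishment: $3,553.85 × 0.0175 = $62.19
Health insurance premium: $125.47
(Employer's $174.03 toward health insurance premium is not withheld from the employee.)
Total deductions = $185.26 + $97.69 + $145.71 + $30.21 + $62.19 + $125.47 = $646.53
Net pay = $3,553.85 − $646.53 = $2,907.32

$2,907.32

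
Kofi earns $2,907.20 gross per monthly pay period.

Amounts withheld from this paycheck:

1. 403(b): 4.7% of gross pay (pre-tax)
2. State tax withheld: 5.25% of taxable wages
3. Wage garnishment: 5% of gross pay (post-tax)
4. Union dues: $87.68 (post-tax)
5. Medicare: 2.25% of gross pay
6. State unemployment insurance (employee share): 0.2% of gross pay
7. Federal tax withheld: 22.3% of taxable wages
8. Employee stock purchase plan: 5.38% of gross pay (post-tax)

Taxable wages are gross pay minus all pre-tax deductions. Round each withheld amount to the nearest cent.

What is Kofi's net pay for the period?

403(b): $2,907.20 × 0.047 = $136.64
Taxable wages = $2,907.20 − $136.64 = $2,770.56
Federal tax withheld: $2,770.56 × 0.223 = $617.83
State tax withheld: $2,770.56 × 0.0525 = $145.45
State unemployment insurance (employee share): $2,907.20 × 0.002 = $5.81
Medicare: $2,907.20 × 0.0225 = $65.41
Union dues: $87.68
Wage garnishment: $2,907.20 × 0.05 = $145.36
Employee stock purchase plan: $2,907.20 × 0.0538 = $156.41
Total deductions = $136.64 + $617.83 + $145.45 + $5.81 + $65.41 + $87.68 + $145.36 + $156.41 = $1,360.59
Net pay = $2,907.20 − $1,360.59 = $1,546.61

$1,546.61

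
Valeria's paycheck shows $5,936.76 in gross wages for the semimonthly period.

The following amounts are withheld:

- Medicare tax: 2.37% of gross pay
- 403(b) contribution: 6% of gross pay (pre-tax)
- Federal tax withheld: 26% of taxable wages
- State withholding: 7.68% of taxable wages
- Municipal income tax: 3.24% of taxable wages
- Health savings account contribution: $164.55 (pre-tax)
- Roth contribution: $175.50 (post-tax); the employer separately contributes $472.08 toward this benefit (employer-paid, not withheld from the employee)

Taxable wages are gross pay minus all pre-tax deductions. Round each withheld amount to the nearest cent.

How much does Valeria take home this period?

Health savings account contribution: $164.55
403(b) contribution: $5,936.76 × 0.06 = $356.21
Pre-tax total = $164.55 + $356.21 = $520.76
Taxable wages = $5,936.76 − $520.76 = $5,416.00
Municipal income tax: $5,416.00 × 0.0324 = $175.48
Federal tax withheld: $5,416.00 × 0.26 = $1,408.16
State withholding: $5,416.00 × 0.0768 = $415.95
Medicare tax: $5,936.76 × 0.0237 = $140.70
Roth contribution: $175.50
(Employer's $472.08 toward Roth contribution is not withheld from the employee.)
Total deductions = $164.55 + $356.21 + $175.48 + $1,408.16 + $415.95 + $140.70 + $175.50 = $2,836.55
Net pay = $5,936.76 − $2,836.55 = $3,100.21

$3,100.21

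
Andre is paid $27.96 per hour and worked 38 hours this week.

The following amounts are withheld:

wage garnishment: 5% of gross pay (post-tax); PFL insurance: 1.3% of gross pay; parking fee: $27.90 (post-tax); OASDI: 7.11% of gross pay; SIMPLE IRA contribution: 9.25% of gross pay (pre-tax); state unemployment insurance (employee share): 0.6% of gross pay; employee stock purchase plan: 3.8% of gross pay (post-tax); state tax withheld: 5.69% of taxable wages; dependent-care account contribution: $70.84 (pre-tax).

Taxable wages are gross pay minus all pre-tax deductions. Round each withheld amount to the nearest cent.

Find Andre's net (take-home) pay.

$625.42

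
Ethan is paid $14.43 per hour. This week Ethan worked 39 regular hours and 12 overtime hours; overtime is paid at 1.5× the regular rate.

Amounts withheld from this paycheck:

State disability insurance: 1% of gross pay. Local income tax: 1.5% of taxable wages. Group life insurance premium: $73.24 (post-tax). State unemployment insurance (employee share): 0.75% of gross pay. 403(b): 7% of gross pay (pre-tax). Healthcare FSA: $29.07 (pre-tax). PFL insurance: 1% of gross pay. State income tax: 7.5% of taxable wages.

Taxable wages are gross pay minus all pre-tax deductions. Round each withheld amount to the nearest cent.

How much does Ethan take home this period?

$573.76

Regular pay: 39 × $14.43 = $562.77
Overtime pay: 12 × $14.43 × 1.5 = $259.74
Gross pay = $562.77 + $259.74 = $822.51
Healthcare FSA: $29.07
403(b): $822.51 × 0.07 = $57.58
Pre-tax total = $29.07 + $57.58 = $86.65
Taxable wages = $822.51 − $86.65 = $735.86
State income tax: $735.86 × 0.075 = $55.19
Local income tax: $735.86 × 0.015 = $11.04
PFL insurance: $822.51 × 0.01 = $8.23
State unemployment insurance (employee share): $822.51 × 0.0075 = $6.17
State disability insurance: $822.51 × 0.01 = $8.23
Group life insurance premium: $73.24
Total deductions = $29.07 + $57.58 + $55.19 + $11.04 + $8.23 + $6.17 + $8.23 + $73.24 = $248.75
Net pay = $822.51 − $248.75 = $573.76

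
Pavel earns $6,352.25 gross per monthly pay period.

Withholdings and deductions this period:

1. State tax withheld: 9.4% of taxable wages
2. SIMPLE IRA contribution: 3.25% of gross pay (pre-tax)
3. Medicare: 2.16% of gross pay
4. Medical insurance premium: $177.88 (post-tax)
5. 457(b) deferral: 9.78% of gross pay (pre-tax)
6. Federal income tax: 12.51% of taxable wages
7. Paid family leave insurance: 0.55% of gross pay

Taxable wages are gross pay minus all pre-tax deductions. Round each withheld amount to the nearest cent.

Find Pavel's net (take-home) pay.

$3,964.09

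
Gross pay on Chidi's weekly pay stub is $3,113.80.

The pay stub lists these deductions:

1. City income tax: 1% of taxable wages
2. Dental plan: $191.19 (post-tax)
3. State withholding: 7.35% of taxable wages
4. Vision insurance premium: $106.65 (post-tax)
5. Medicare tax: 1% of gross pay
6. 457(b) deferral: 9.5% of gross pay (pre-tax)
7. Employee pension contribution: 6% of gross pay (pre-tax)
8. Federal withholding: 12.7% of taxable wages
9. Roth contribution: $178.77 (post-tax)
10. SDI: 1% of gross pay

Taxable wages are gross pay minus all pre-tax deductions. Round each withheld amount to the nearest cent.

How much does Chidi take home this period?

Employee pension contribution: $3,113.80 × 0.06 = $186.83
457(b) deferral: $3,113.80 × 0.095 = $295.81
Pre-tax total = $186.83 + $295.81 = $482.64
Taxable wages = $3,113.80 − $482.64 = $2,631.16
State withholding: $2,631.16 × 0.0735 = $193.39
Federal withholding: $2,631.16 × 0.127 = $334.16
City income tax: $2,631.16 × 0.01 = $26.31
Medicare tax: $3,113.80 × 0.01 = $31.14
SDI: $3,113.80 × 0.01 = $31.14
Vision insurance premium: $106.65
Roth contribution: $178.77
Dental plan: $191.19
Total deductions = $186.83 + $295.81 + $193.39 + $334.16 + $26.31 + $31.14 + $31.14 + $106.65 + $178.77 + $191.19 = $1,575.39
Net pay = $3,113.80 − $1,575.39 = $1,538.41

$1,538.41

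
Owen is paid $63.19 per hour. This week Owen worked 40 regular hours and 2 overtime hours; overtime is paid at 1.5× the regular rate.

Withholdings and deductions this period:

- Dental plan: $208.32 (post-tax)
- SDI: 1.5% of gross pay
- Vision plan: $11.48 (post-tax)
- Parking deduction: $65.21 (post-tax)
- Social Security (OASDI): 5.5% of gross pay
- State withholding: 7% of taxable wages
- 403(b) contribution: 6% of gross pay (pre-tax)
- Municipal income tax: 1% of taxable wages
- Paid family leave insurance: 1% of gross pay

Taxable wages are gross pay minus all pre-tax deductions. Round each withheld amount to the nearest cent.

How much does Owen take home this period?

$1,847.43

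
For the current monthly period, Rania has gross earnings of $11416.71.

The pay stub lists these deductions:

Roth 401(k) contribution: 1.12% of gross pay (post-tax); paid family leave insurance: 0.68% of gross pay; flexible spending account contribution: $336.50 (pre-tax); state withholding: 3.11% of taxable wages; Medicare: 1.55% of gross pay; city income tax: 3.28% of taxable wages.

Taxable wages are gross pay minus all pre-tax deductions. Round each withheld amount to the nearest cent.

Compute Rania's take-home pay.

Flexible spending account contribution: $336.50
Taxable wages = $11416.71 − $336.50 = $11080.21
State withholding: $11080.21 × 0.0311 = $344.59
City income tax: $11080.21 × 0.0328 = $363.43
Paid family leave insurance: $11416.71 × 0.0068 = $77.63
Medicare: $11416.71 × 0.0155 = $176.96
Roth 401(k) contribution: $11416.71 × 0.0112 = $127.87
Total deductions = $336.50 + $344.59 + $363.43 + $77.63 + $176.96 + $127.87 = $1426.98
Net pay = $11416.71 − $1426.98 = $9989.73

$9989.73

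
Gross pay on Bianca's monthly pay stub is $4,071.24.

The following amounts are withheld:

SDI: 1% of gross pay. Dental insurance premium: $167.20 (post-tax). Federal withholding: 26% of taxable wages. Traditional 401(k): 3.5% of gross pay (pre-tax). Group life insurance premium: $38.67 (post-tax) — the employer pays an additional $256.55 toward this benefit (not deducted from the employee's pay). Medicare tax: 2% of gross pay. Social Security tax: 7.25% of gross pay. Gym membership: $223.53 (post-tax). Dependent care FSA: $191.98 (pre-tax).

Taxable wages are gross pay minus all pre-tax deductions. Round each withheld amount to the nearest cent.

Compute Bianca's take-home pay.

$1,918.52

Traditional 401(k): $4,071.24 × 0.035 = $142.49
Dependent care FSA: $191.98
Pre-tax total = $142.49 + $191.98 = $334.47
Taxable wages = $4,071.24 − $334.47 = $3,736.77
Federal withholding: $3,736.77 × 0.26 = $971.56
Medicare tax: $4,071.24 × 0.02 = $81.42
Social Security tax: $4,071.24 × 0.0725 = $295.16
SDI: $4,071.24 × 0.01 = $40.71
Dental insurance premium: $167.20
Gym membership: $223.53
Group life insurance premium: $38.67
(Employer's $256.55 toward group life insurance premium is not withheld from the employee.)
Total deductions = $142.49 + $191.98 + $971.56 + $81.42 + $295.16 + $40.71 + $167.20 + $223.53 + $38.67 = $2,152.72
Net pay = $4,071.24 − $2,152.72 = $1,918.52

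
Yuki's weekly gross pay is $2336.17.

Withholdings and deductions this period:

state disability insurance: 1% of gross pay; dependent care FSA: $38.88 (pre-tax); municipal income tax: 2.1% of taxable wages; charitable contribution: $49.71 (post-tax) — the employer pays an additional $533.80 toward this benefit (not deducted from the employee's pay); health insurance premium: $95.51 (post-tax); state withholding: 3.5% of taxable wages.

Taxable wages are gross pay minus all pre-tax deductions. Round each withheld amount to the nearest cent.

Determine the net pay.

Dependent care FSA: $38.88
Taxable wages = $2336.17 − $38.88 = $2297.29
Municipal income tax: $2297.29 × 0.021 = $48.24
State withholding: $2297.29 × 0.035 = $80.41
State disability insurance: $2336.17 × 0.01 = $23.36
Health insurance premium: $95.51
Charitable contribution: $49.71
(Employer's $533.80 toward charitable contribution is not withheld from the employee.)
Total deductions = $38.88 + $48.24 + $80.41 + $23.36 + $95.51 + $49.71 = $336.11
Net pay = $2336.17 − $336.11 = $2000.06

$2000.06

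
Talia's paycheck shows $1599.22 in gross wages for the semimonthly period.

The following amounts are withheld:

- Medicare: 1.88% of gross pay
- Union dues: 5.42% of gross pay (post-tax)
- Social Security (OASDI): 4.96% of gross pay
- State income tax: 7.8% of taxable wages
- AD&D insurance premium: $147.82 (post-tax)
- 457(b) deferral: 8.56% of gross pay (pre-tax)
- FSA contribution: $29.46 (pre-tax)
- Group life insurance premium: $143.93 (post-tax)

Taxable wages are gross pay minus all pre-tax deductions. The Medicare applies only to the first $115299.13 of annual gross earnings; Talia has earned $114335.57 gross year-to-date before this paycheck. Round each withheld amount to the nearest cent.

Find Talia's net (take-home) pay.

$845.25

FSA contribution: $29.46
457(b) deferral: $1599.22 × 0.0856 = $136.89
Pre-tax total = $29.46 + $136.89 = $166.35
Taxable wages = $1599.22 − $166.35 = $1432.87
State income tax: $1432.87 × 0.078 = $111.76
Medicare: only $115299.13 − $114335.57 = $963.56 of this check is subject → $963.56 × 0.0188 = $18.11
Social Security (OASDI): $1599.22 × 0.0496 = $79.32
Group life insurance premium: $143.93
AD&D insurance premium: $147.82
Union dues: $1599.22 × 0.0542 = $86.68
Total deductions = $29.46 + $136.89 + $111.76 + $18.11 + $79.32 + $143.93 + $147.82 + $86.68 = $753.97
Net pay = $1599.22 − $753.97 = $845.25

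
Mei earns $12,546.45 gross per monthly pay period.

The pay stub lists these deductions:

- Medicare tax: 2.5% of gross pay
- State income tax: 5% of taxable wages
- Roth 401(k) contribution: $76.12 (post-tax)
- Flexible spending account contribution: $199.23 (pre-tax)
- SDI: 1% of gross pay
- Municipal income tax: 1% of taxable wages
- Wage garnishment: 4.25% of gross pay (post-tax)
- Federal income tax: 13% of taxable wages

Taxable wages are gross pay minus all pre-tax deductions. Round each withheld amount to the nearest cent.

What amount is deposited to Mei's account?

Flexible spending account contribution: $199.23
Taxable wages = $12,546.45 − $199.23 = $12,347.22
Federal income tax: $12,347.22 × 0.13 = $1,605.14
Municipal income tax: $12,347.22 × 0.01 = $123.47
State income tax: $12,347.22 × 0.05 = $617.36
Medicare tax: $12,546.45 × 0.025 = $313.66
SDI: $12,546.45 × 0.01 = $125.46
Wage garnishment: $12,546.45 × 0.0425 = $533.22
Roth 401(k) contribution: $76.12
Total deductions = $199.23 + $1,605.14 + $123.47 + $617.36 + $313.66 + $125.46 + $533.22 + $76.12 = $3,593.66
Net pay = $12,546.45 − $3,593.66 = $8,952.79

$8,952.79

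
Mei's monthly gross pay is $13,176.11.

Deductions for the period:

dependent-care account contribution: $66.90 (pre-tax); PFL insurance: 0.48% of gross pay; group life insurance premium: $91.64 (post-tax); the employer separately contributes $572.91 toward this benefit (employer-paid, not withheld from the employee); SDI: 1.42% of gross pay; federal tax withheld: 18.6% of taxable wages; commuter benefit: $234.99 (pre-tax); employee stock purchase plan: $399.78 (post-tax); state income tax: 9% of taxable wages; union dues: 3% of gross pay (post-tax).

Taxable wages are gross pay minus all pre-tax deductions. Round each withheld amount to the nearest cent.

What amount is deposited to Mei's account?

$8,183.89

Dependent-care account contribution: $66.90
Commuter benefit: $234.99
Pre-tax total = $66.90 + $234.99 = $301.89
Taxable wages = $13,176.11 − $301.89 = $12,874.22
State income tax: $12,874.22 × 0.09 = $1,158.68
Federal tax withheld: $12,874.22 × 0.186 = $2,394.60
PFL insurance: $13,176.11 × 0.0048 = $63.25
SDI: $13,176.11 × 0.0142 = $187.10
Union dues: $13,176.11 × 0.03 = $395.28
Employee stock purchase plan: $399.78
Group life insurance premium: $91.64
(Employer's $572.91 toward group life insurance premium is not withheld from the employee.)
Total deductions = $66.90 + $234.99 + $1,158.68 + $2,394.60 + $63.25 + $187.10 + $395.28 + $399.78 + $91.64 = $4,992.22
Net pay = $13,176.11 − $4,992.22 = $8,183.89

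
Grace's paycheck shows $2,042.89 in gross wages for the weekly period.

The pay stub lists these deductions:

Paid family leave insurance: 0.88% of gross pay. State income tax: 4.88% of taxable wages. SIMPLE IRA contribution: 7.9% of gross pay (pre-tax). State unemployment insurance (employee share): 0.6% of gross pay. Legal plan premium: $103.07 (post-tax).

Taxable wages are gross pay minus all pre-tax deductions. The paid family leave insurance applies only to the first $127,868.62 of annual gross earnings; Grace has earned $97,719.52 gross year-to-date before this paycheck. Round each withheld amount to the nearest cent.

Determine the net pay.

SIMPLE IRA contribution: $2,042.89 × 0.079 = $161.39
Taxable wages = $2,042.89 − $161.39 = $1,881.50
State income tax: $1,881.50 × 0.0488 = $91.82
Paid family leave insurance: cap not yet reached, full $2,042.89 is subject → $2,042.89 × 0.0088 = $17.98
State unemployment insurance (employee share): $2,042.89 × 0.006 = $12.26
Legal plan premium: $103.07
Total deductions = $161.39 + $91.82 + $17.98 + $12.26 + $103.07 = $386.52
Net pay = $2,042.89 − $386.52 = $1,656.37

$1,656.37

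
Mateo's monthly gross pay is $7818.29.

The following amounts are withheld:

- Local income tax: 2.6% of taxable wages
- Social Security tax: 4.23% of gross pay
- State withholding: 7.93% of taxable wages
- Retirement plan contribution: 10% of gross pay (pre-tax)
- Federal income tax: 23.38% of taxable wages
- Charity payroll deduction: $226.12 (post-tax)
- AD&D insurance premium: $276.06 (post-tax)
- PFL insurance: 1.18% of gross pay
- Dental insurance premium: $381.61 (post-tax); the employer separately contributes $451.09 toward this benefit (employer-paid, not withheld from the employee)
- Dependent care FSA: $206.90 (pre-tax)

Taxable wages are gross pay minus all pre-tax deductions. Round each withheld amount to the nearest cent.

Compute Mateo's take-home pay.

Retirement plan contribution: $7818.29 × 0.1 = $781.83
Dependent care FSA: $206.90
Pre-tax total = $781.83 + $206.90 = $988.73
Taxable wages = $7818.29 − $988.73 = $6829.56
State withholding: $6829.56 × 0.0793 = $541.58
Federal income tax: $6829.56 × 0.2338 = $1596.75
Local income tax: $6829.56 × 0.026 = $177.57
Social Security tax: $7818.29 × 0.0423 = $330.71
PFL insurance: $7818.29 × 0.0118 = $92.26
Dental insurance premium: $381.61
AD&D insurance premium: $276.06
Charity payroll deduction: $226.12
(Employer's $451.09 toward dental insurance premium is not withheld from the employee.)
Total deductions = $781.83 + $206.90 + $541.58 + $1596.75 + $177.57 + $330.71 + $92.26 + $381.61 + $276.06 + $226.12 = $4611.39
Net pay = $7818.29 − $4611.39 = $3206.90

$3206.90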